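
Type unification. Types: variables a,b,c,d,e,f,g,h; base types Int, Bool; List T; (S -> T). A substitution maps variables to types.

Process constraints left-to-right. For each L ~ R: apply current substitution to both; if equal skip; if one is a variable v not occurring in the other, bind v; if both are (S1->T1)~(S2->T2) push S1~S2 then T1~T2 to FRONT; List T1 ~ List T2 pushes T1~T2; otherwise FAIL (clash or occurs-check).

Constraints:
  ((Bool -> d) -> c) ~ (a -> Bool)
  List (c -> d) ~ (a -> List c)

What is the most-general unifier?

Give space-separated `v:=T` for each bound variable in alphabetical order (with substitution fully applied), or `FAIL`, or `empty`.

Answer: FAIL

Derivation:
step 1: unify ((Bool -> d) -> c) ~ (a -> Bool)  [subst: {-} | 1 pending]
  -> decompose arrow: push (Bool -> d)~a, c~Bool
step 2: unify (Bool -> d) ~ a  [subst: {-} | 2 pending]
  bind a := (Bool -> d)
step 3: unify c ~ Bool  [subst: {a:=(Bool -> d)} | 1 pending]
  bind c := Bool
step 4: unify List (Bool -> d) ~ ((Bool -> d) -> List Bool)  [subst: {a:=(Bool -> d), c:=Bool} | 0 pending]
  clash: List (Bool -> d) vs ((Bool -> d) -> List Bool)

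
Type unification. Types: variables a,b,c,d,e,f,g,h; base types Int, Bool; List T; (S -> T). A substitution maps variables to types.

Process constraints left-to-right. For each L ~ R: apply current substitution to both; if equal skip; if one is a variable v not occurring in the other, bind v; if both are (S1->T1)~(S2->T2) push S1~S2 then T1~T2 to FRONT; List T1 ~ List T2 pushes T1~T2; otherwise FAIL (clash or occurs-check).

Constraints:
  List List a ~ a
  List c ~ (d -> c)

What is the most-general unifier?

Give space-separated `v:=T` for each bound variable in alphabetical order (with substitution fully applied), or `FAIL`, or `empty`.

step 1: unify List List a ~ a  [subst: {-} | 1 pending]
  occurs-check fail

Answer: FAIL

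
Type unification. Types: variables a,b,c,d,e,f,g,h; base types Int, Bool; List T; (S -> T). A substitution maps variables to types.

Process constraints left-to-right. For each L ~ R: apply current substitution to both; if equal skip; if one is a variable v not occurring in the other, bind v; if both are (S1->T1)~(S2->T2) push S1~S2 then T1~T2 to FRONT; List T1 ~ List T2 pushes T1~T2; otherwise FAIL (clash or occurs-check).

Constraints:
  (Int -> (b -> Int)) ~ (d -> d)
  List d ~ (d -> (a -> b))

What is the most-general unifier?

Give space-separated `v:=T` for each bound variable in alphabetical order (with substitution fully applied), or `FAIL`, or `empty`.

Answer: FAIL

Derivation:
step 1: unify (Int -> (b -> Int)) ~ (d -> d)  [subst: {-} | 1 pending]
  -> decompose arrow: push Int~d, (b -> Int)~d
step 2: unify Int ~ d  [subst: {-} | 2 pending]
  bind d := Int
step 3: unify (b -> Int) ~ Int  [subst: {d:=Int} | 1 pending]
  clash: (b -> Int) vs Int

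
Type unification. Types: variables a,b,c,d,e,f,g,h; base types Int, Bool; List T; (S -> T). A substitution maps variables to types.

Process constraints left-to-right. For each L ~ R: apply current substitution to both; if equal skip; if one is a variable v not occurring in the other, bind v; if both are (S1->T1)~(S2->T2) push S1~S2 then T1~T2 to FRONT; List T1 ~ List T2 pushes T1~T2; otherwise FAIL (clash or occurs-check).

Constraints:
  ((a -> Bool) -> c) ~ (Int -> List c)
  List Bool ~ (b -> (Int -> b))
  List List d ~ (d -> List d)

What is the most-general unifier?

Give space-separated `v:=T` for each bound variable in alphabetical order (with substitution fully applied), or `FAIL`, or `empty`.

Answer: FAIL

Derivation:
step 1: unify ((a -> Bool) -> c) ~ (Int -> List c)  [subst: {-} | 2 pending]
  -> decompose arrow: push (a -> Bool)~Int, c~List c
step 2: unify (a -> Bool) ~ Int  [subst: {-} | 3 pending]
  clash: (a -> Bool) vs Int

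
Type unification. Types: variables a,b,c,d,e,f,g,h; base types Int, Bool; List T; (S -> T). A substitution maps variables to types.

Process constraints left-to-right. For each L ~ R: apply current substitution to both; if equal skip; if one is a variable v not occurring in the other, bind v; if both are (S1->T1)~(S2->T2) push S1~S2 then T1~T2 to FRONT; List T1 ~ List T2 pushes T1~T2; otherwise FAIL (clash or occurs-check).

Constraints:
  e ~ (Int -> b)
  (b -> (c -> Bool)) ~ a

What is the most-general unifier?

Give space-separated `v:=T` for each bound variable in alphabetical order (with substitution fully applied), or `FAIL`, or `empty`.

step 1: unify e ~ (Int -> b)  [subst: {-} | 1 pending]
  bind e := (Int -> b)
step 2: unify (b -> (c -> Bool)) ~ a  [subst: {e:=(Int -> b)} | 0 pending]
  bind a := (b -> (c -> Bool))

Answer: a:=(b -> (c -> Bool)) e:=(Int -> b)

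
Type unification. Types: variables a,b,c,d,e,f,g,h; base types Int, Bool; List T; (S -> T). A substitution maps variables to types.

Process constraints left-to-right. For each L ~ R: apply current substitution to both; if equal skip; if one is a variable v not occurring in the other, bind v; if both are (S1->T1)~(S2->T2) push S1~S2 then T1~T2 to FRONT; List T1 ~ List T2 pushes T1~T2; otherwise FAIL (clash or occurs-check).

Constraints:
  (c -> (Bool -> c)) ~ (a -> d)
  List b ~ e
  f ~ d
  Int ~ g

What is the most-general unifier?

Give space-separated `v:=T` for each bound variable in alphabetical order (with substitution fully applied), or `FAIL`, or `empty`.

step 1: unify (c -> (Bool -> c)) ~ (a -> d)  [subst: {-} | 3 pending]
  -> decompose arrow: push c~a, (Bool -> c)~d
step 2: unify c ~ a  [subst: {-} | 4 pending]
  bind c := a
step 3: unify (Bool -> a) ~ d  [subst: {c:=a} | 3 pending]
  bind d := (Bool -> a)
step 4: unify List b ~ e  [subst: {c:=a, d:=(Bool -> a)} | 2 pending]
  bind e := List b
step 5: unify f ~ (Bool -> a)  [subst: {c:=a, d:=(Bool -> a), e:=List b} | 1 pending]
  bind f := (Bool -> a)
step 6: unify Int ~ g  [subst: {c:=a, d:=(Bool -> a), e:=List b, f:=(Bool -> a)} | 0 pending]
  bind g := Int

Answer: c:=a d:=(Bool -> a) e:=List b f:=(Bool -> a) g:=Int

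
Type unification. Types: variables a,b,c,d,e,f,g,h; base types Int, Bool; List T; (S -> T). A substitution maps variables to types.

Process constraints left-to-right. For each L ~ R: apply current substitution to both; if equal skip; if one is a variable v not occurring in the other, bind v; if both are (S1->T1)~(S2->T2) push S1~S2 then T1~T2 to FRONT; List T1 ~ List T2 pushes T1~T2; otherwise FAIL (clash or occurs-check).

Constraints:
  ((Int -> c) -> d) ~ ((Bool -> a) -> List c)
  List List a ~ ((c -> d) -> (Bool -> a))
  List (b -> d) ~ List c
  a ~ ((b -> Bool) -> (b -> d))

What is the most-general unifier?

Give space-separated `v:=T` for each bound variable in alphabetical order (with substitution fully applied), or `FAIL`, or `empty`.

step 1: unify ((Int -> c) -> d) ~ ((Bool -> a) -> List c)  [subst: {-} | 3 pending]
  -> decompose arrow: push (Int -> c)~(Bool -> a), d~List c
step 2: unify (Int -> c) ~ (Bool -> a)  [subst: {-} | 4 pending]
  -> decompose arrow: push Int~Bool, c~a
step 3: unify Int ~ Bool  [subst: {-} | 5 pending]
  clash: Int vs Bool

Answer: FAIL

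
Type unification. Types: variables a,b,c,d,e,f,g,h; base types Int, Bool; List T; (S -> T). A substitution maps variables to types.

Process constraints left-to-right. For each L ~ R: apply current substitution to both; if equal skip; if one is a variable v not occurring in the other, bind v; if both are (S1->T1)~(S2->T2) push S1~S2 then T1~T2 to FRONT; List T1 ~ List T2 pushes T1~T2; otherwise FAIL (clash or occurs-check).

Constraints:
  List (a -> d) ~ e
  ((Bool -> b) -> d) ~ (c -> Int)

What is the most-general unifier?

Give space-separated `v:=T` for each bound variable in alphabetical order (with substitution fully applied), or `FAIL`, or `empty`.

Answer: c:=(Bool -> b) d:=Int e:=List (a -> Int)

Derivation:
step 1: unify List (a -> d) ~ e  [subst: {-} | 1 pending]
  bind e := List (a -> d)
step 2: unify ((Bool -> b) -> d) ~ (c -> Int)  [subst: {e:=List (a -> d)} | 0 pending]
  -> decompose arrow: push (Bool -> b)~c, d~Int
step 3: unify (Bool -> b) ~ c  [subst: {e:=List (a -> d)} | 1 pending]
  bind c := (Bool -> b)
step 4: unify d ~ Int  [subst: {e:=List (a -> d), c:=(Bool -> b)} | 0 pending]
  bind d := Int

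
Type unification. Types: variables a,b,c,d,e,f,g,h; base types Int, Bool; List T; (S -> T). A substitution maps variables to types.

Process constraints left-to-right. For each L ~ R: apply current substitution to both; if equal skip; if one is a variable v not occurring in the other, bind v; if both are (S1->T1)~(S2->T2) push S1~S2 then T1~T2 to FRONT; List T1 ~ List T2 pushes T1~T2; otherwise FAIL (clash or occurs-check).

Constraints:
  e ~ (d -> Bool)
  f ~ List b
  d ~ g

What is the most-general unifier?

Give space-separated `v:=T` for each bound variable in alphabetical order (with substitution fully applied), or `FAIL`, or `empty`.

step 1: unify e ~ (d -> Bool)  [subst: {-} | 2 pending]
  bind e := (d -> Bool)
step 2: unify f ~ List b  [subst: {e:=(d -> Bool)} | 1 pending]
  bind f := List b
step 3: unify d ~ g  [subst: {e:=(d -> Bool), f:=List b} | 0 pending]
  bind d := g

Answer: d:=g e:=(g -> Bool) f:=List b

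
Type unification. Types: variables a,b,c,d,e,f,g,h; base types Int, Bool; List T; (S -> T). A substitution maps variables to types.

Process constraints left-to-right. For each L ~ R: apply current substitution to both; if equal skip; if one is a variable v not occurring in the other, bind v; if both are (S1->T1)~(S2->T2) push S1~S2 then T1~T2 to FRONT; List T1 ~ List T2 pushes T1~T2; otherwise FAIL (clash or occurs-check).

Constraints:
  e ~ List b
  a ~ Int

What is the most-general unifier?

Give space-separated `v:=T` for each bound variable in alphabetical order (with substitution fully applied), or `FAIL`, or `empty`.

Answer: a:=Int e:=List b

Derivation:
step 1: unify e ~ List b  [subst: {-} | 1 pending]
  bind e := List b
step 2: unify a ~ Int  [subst: {e:=List b} | 0 pending]
  bind a := Int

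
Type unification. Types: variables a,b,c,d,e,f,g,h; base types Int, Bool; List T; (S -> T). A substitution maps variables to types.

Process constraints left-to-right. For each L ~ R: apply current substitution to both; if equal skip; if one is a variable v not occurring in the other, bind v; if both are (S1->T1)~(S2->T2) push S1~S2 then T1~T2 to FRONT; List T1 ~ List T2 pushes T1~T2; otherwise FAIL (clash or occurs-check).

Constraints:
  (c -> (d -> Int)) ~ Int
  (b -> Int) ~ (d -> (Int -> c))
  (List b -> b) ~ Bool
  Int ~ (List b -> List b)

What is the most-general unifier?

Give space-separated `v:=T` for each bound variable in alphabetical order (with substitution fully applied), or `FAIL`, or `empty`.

Answer: FAIL

Derivation:
step 1: unify (c -> (d -> Int)) ~ Int  [subst: {-} | 3 pending]
  clash: (c -> (d -> Int)) vs Int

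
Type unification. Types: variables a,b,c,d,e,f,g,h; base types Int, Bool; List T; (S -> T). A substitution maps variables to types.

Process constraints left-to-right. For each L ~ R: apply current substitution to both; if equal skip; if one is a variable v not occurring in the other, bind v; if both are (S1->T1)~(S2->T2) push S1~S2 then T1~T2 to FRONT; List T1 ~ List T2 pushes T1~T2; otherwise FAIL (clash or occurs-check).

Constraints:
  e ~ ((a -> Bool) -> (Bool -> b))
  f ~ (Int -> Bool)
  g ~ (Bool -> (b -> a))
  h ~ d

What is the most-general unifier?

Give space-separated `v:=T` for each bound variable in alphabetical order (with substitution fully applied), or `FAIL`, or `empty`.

step 1: unify e ~ ((a -> Bool) -> (Bool -> b))  [subst: {-} | 3 pending]
  bind e := ((a -> Bool) -> (Bool -> b))
step 2: unify f ~ (Int -> Bool)  [subst: {e:=((a -> Bool) -> (Bool -> b))} | 2 pending]
  bind f := (Int -> Bool)
step 3: unify g ~ (Bool -> (b -> a))  [subst: {e:=((a -> Bool) -> (Bool -> b)), f:=(Int -> Bool)} | 1 pending]
  bind g := (Bool -> (b -> a))
step 4: unify h ~ d  [subst: {e:=((a -> Bool) -> (Bool -> b)), f:=(Int -> Bool), g:=(Bool -> (b -> a))} | 0 pending]
  bind h := d

Answer: e:=((a -> Bool) -> (Bool -> b)) f:=(Int -> Bool) g:=(Bool -> (b -> a)) h:=d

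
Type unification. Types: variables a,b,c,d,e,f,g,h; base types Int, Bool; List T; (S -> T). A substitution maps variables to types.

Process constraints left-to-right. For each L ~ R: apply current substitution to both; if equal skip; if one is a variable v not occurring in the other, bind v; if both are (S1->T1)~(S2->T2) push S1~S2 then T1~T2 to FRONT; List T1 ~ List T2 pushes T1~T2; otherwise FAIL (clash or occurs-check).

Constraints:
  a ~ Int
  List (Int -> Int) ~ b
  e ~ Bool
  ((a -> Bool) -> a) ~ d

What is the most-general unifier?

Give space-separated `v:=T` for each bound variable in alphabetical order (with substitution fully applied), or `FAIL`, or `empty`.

Answer: a:=Int b:=List (Int -> Int) d:=((Int -> Bool) -> Int) e:=Bool

Derivation:
step 1: unify a ~ Int  [subst: {-} | 3 pending]
  bind a := Int
step 2: unify List (Int -> Int) ~ b  [subst: {a:=Int} | 2 pending]
  bind b := List (Int -> Int)
step 3: unify e ~ Bool  [subst: {a:=Int, b:=List (Int -> Int)} | 1 pending]
  bind e := Bool
step 4: unify ((Int -> Bool) -> Int) ~ d  [subst: {a:=Int, b:=List (Int -> Int), e:=Bool} | 0 pending]
  bind d := ((Int -> Bool) -> Int)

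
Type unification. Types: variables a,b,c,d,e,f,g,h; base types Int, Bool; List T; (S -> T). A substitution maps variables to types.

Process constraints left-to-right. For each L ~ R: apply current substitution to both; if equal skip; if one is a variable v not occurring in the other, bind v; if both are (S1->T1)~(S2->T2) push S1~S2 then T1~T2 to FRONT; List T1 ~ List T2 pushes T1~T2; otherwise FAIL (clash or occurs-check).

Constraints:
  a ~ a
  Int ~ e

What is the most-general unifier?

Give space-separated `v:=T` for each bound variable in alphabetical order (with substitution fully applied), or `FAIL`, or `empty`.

Answer: e:=Int

Derivation:
step 1: unify a ~ a  [subst: {-} | 1 pending]
  -> identical, skip
step 2: unify Int ~ e  [subst: {-} | 0 pending]
  bind e := Int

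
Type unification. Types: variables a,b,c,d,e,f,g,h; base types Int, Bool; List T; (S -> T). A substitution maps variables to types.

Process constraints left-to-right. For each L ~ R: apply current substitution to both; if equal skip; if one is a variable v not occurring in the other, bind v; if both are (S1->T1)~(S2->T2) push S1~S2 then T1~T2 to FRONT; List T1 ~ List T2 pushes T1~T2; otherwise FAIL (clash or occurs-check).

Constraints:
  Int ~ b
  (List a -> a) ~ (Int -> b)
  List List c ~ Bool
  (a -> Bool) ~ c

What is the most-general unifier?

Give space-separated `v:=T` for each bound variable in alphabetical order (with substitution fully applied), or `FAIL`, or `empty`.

step 1: unify Int ~ b  [subst: {-} | 3 pending]
  bind b := Int
step 2: unify (List a -> a) ~ (Int -> Int)  [subst: {b:=Int} | 2 pending]
  -> decompose arrow: push List a~Int, a~Int
step 3: unify List a ~ Int  [subst: {b:=Int} | 3 pending]
  clash: List a vs Int

Answer: FAIL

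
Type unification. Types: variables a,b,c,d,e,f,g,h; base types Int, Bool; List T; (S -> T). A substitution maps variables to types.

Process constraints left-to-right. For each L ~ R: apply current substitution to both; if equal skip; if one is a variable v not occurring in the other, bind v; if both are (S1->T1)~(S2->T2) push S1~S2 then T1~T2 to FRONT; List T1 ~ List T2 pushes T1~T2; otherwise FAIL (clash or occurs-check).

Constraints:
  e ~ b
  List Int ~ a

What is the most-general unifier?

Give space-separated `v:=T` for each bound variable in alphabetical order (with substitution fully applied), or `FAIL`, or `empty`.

Answer: a:=List Int e:=b

Derivation:
step 1: unify e ~ b  [subst: {-} | 1 pending]
  bind e := b
step 2: unify List Int ~ a  [subst: {e:=b} | 0 pending]
  bind a := List Int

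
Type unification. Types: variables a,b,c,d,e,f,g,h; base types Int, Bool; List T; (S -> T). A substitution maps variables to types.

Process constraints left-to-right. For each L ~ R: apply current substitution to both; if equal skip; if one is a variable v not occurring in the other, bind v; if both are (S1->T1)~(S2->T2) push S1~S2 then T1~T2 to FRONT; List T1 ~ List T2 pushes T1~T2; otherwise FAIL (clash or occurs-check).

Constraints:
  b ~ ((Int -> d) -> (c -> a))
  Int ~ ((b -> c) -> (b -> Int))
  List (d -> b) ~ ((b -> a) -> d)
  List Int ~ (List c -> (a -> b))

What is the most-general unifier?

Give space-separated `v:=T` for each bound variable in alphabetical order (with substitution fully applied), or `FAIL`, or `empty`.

Answer: FAIL

Derivation:
step 1: unify b ~ ((Int -> d) -> (c -> a))  [subst: {-} | 3 pending]
  bind b := ((Int -> d) -> (c -> a))
step 2: unify Int ~ ((((Int -> d) -> (c -> a)) -> c) -> (((Int -> d) -> (c -> a)) -> Int))  [subst: {b:=((Int -> d) -> (c -> a))} | 2 pending]
  clash: Int vs ((((Int -> d) -> (c -> a)) -> c) -> (((Int -> d) -> (c -> a)) -> Int))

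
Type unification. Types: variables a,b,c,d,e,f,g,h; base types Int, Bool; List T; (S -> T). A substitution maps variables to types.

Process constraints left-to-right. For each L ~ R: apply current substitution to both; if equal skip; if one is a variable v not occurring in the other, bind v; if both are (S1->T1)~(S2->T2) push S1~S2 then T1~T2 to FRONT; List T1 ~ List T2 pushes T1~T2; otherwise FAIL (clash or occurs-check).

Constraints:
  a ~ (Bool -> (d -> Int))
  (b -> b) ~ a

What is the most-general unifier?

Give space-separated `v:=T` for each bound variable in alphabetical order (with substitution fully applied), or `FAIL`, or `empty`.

Answer: FAIL

Derivation:
step 1: unify a ~ (Bool -> (d -> Int))  [subst: {-} | 1 pending]
  bind a := (Bool -> (d -> Int))
step 2: unify (b -> b) ~ (Bool -> (d -> Int))  [subst: {a:=(Bool -> (d -> Int))} | 0 pending]
  -> decompose arrow: push b~Bool, b~(d -> Int)
step 3: unify b ~ Bool  [subst: {a:=(Bool -> (d -> Int))} | 1 pending]
  bind b := Bool
step 4: unify Bool ~ (d -> Int)  [subst: {a:=(Bool -> (d -> Int)), b:=Bool} | 0 pending]
  clash: Bool vs (d -> Int)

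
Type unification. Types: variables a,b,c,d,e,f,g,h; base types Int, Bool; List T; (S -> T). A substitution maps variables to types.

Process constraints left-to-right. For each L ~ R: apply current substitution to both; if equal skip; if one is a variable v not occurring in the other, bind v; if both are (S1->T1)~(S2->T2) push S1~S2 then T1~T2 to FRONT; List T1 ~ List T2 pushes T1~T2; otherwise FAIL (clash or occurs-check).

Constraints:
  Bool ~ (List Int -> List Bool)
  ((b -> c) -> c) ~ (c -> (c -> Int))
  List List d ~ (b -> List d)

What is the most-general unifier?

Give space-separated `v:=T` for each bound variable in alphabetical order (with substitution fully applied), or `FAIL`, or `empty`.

step 1: unify Bool ~ (List Int -> List Bool)  [subst: {-} | 2 pending]
  clash: Bool vs (List Int -> List Bool)

Answer: FAIL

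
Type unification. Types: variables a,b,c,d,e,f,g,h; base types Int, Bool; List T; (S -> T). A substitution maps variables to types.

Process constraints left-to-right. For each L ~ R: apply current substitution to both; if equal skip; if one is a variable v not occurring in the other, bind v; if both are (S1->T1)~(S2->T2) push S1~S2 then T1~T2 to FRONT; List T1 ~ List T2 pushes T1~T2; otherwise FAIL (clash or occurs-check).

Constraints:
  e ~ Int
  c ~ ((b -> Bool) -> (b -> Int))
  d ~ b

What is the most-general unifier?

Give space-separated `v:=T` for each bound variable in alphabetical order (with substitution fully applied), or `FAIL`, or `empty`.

Answer: c:=((b -> Bool) -> (b -> Int)) d:=b e:=Int

Derivation:
step 1: unify e ~ Int  [subst: {-} | 2 pending]
  bind e := Int
step 2: unify c ~ ((b -> Bool) -> (b -> Int))  [subst: {e:=Int} | 1 pending]
  bind c := ((b -> Bool) -> (b -> Int))
step 3: unify d ~ b  [subst: {e:=Int, c:=((b -> Bool) -> (b -> Int))} | 0 pending]
  bind d := b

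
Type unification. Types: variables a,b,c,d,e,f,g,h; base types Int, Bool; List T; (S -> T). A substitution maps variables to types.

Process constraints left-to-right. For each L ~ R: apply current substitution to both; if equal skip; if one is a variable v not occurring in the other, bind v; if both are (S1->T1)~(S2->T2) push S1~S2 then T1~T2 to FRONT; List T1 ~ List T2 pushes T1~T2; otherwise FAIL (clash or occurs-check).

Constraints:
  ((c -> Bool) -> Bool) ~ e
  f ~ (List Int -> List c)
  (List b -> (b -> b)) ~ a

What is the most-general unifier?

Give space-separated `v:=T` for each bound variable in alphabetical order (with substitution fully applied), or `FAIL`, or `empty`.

Answer: a:=(List b -> (b -> b)) e:=((c -> Bool) -> Bool) f:=(List Int -> List c)

Derivation:
step 1: unify ((c -> Bool) -> Bool) ~ e  [subst: {-} | 2 pending]
  bind e := ((c -> Bool) -> Bool)
step 2: unify f ~ (List Int -> List c)  [subst: {e:=((c -> Bool) -> Bool)} | 1 pending]
  bind f := (List Int -> List c)
step 3: unify (List b -> (b -> b)) ~ a  [subst: {e:=((c -> Bool) -> Bool), f:=(List Int -> List c)} | 0 pending]
  bind a := (List b -> (b -> b))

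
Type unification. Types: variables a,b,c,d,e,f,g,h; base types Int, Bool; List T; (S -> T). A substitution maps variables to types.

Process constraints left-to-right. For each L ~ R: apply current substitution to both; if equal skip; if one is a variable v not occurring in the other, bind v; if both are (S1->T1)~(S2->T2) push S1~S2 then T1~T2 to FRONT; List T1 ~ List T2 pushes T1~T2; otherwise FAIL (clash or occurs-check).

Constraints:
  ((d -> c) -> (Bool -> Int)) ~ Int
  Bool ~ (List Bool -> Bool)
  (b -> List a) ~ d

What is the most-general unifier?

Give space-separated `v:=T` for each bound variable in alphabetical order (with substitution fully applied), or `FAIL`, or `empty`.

Answer: FAIL

Derivation:
step 1: unify ((d -> c) -> (Bool -> Int)) ~ Int  [subst: {-} | 2 pending]
  clash: ((d -> c) -> (Bool -> Int)) vs Int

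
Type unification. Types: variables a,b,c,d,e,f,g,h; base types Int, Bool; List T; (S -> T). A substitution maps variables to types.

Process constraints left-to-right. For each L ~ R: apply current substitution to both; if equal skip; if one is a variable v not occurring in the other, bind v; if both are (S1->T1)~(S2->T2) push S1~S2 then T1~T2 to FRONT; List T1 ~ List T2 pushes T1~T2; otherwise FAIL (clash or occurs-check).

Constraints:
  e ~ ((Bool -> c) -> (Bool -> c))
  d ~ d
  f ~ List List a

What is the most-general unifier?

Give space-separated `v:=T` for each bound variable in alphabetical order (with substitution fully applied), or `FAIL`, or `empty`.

Answer: e:=((Bool -> c) -> (Bool -> c)) f:=List List a

Derivation:
step 1: unify e ~ ((Bool -> c) -> (Bool -> c))  [subst: {-} | 2 pending]
  bind e := ((Bool -> c) -> (Bool -> c))
step 2: unify d ~ d  [subst: {e:=((Bool -> c) -> (Bool -> c))} | 1 pending]
  -> identical, skip
step 3: unify f ~ List List a  [subst: {e:=((Bool -> c) -> (Bool -> c))} | 0 pending]
  bind f := List List a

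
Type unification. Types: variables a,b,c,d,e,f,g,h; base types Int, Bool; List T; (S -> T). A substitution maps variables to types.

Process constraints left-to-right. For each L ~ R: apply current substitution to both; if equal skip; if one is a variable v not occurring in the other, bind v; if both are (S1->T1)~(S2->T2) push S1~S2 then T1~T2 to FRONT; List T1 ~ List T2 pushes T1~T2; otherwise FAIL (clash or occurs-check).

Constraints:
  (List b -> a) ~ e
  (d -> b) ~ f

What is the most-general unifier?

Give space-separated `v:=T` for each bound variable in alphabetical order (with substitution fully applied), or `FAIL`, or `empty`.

step 1: unify (List b -> a) ~ e  [subst: {-} | 1 pending]
  bind e := (List b -> a)
step 2: unify (d -> b) ~ f  [subst: {e:=(List b -> a)} | 0 pending]
  bind f := (d -> b)

Answer: e:=(List b -> a) f:=(d -> b)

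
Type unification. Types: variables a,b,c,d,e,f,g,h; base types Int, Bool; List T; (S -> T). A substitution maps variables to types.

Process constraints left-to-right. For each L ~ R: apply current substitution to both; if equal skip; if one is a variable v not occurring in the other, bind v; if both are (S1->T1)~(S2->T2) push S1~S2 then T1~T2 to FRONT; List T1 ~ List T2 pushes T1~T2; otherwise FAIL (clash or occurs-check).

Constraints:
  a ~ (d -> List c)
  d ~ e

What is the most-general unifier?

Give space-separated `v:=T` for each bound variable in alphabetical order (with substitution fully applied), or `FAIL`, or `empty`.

Answer: a:=(e -> List c) d:=e

Derivation:
step 1: unify a ~ (d -> List c)  [subst: {-} | 1 pending]
  bind a := (d -> List c)
step 2: unify d ~ e  [subst: {a:=(d -> List c)} | 0 pending]
  bind d := e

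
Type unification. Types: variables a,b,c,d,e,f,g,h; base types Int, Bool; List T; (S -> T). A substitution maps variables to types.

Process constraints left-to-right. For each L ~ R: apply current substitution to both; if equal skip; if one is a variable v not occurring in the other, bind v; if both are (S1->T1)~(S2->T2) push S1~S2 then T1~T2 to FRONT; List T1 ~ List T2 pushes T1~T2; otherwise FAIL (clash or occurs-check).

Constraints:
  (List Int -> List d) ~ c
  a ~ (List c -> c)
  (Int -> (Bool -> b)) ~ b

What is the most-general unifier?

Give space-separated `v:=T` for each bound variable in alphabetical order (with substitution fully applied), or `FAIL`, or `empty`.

Answer: FAIL

Derivation:
step 1: unify (List Int -> List d) ~ c  [subst: {-} | 2 pending]
  bind c := (List Int -> List d)
step 2: unify a ~ (List (List Int -> List d) -> (List Int -> List d))  [subst: {c:=(List Int -> List d)} | 1 pending]
  bind a := (List (List Int -> List d) -> (List Int -> List d))
step 3: unify (Int -> (Bool -> b)) ~ b  [subst: {c:=(List Int -> List d), a:=(List (List Int -> List d) -> (List Int -> List d))} | 0 pending]
  occurs-check fail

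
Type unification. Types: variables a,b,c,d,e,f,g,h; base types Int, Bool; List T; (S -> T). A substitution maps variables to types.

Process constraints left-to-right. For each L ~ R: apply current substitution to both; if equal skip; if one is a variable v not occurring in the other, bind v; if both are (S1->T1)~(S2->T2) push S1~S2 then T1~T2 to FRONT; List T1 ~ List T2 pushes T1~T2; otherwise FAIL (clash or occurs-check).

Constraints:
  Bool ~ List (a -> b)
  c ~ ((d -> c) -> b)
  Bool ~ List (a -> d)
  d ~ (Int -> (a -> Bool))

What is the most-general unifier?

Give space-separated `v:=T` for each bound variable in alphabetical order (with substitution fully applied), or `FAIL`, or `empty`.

step 1: unify Bool ~ List (a -> b)  [subst: {-} | 3 pending]
  clash: Bool vs List (a -> b)

Answer: FAIL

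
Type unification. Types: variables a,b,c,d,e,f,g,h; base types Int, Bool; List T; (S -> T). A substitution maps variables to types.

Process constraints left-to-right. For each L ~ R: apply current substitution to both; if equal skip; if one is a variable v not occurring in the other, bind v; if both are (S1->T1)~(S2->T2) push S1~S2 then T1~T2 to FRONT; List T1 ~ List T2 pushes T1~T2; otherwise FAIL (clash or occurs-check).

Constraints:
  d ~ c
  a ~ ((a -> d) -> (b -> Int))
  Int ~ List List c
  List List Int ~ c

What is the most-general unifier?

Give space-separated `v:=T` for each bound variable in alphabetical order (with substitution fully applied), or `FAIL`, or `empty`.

Answer: FAIL

Derivation:
step 1: unify d ~ c  [subst: {-} | 3 pending]
  bind d := c
step 2: unify a ~ ((a -> c) -> (b -> Int))  [subst: {d:=c} | 2 pending]
  occurs-check fail: a in ((a -> c) -> (b -> Int))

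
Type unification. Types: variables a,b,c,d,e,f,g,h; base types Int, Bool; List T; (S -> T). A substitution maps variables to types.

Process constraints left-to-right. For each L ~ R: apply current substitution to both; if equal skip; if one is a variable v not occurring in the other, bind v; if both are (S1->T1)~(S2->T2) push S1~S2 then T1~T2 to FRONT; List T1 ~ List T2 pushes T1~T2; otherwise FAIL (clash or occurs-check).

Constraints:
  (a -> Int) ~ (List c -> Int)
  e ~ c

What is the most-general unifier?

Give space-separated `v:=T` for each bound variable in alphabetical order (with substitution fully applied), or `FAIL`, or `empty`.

step 1: unify (a -> Int) ~ (List c -> Int)  [subst: {-} | 1 pending]
  -> decompose arrow: push a~List c, Int~Int
step 2: unify a ~ List c  [subst: {-} | 2 pending]
  bind a := List c
step 3: unify Int ~ Int  [subst: {a:=List c} | 1 pending]
  -> identical, skip
step 4: unify e ~ c  [subst: {a:=List c} | 0 pending]
  bind e := c

Answer: a:=List c e:=c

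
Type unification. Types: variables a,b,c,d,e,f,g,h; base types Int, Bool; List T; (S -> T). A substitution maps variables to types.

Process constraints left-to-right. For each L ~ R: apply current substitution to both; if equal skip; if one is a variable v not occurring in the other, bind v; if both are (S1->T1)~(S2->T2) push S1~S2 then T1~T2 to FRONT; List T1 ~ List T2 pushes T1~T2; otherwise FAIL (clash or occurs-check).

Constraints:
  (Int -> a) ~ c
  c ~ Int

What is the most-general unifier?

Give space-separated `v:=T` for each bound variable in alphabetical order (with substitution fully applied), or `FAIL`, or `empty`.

Answer: FAIL

Derivation:
step 1: unify (Int -> a) ~ c  [subst: {-} | 1 pending]
  bind c := (Int -> a)
step 2: unify (Int -> a) ~ Int  [subst: {c:=(Int -> a)} | 0 pending]
  clash: (Int -> a) vs Int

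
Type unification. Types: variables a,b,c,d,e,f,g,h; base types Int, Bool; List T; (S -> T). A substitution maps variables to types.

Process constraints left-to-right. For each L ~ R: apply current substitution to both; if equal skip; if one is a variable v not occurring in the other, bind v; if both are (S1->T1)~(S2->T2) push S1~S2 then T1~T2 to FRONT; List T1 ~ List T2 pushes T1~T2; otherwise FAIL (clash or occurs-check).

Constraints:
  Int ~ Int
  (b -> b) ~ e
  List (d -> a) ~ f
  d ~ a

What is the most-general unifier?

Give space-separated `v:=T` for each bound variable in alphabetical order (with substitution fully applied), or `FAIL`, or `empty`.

step 1: unify Int ~ Int  [subst: {-} | 3 pending]
  -> identical, skip
step 2: unify (b -> b) ~ e  [subst: {-} | 2 pending]
  bind e := (b -> b)
step 3: unify List (d -> a) ~ f  [subst: {e:=(b -> b)} | 1 pending]
  bind f := List (d -> a)
step 4: unify d ~ a  [subst: {e:=(b -> b), f:=List (d -> a)} | 0 pending]
  bind d := a

Answer: d:=a e:=(b -> b) f:=List (a -> a)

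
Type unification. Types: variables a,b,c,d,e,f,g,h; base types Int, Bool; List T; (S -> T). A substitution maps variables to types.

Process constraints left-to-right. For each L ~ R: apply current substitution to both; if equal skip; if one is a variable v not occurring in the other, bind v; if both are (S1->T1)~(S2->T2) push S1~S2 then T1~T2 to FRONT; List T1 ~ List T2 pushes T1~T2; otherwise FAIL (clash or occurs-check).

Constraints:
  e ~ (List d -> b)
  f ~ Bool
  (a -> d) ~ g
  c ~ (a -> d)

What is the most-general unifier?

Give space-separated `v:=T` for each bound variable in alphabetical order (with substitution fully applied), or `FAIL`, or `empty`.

step 1: unify e ~ (List d -> b)  [subst: {-} | 3 pending]
  bind e := (List d -> b)
step 2: unify f ~ Bool  [subst: {e:=(List d -> b)} | 2 pending]
  bind f := Bool
step 3: unify (a -> d) ~ g  [subst: {e:=(List d -> b), f:=Bool} | 1 pending]
  bind g := (a -> d)
step 4: unify c ~ (a -> d)  [subst: {e:=(List d -> b), f:=Bool, g:=(a -> d)} | 0 pending]
  bind c := (a -> d)

Answer: c:=(a -> d) e:=(List d -> b) f:=Bool g:=(a -> d)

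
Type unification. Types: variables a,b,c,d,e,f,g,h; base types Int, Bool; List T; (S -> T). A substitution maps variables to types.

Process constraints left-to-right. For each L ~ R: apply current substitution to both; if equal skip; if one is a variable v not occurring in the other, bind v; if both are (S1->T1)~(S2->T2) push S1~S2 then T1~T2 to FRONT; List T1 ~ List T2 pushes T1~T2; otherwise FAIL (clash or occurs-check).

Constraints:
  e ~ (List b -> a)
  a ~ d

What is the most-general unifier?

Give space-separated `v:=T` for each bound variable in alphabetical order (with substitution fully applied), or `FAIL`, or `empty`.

step 1: unify e ~ (List b -> a)  [subst: {-} | 1 pending]
  bind e := (List b -> a)
step 2: unify a ~ d  [subst: {e:=(List b -> a)} | 0 pending]
  bind a := d

Answer: a:=d e:=(List b -> d)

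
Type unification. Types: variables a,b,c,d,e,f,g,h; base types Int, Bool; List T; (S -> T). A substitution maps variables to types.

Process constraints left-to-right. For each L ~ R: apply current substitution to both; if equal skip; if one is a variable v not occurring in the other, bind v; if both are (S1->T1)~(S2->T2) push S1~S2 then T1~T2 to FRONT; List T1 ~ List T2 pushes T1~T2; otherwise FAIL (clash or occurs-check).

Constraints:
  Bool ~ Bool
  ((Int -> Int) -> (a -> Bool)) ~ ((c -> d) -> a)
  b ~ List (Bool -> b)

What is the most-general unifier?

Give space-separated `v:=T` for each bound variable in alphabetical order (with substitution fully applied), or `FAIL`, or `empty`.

Answer: FAIL

Derivation:
step 1: unify Bool ~ Bool  [subst: {-} | 2 pending]
  -> identical, skip
step 2: unify ((Int -> Int) -> (a -> Bool)) ~ ((c -> d) -> a)  [subst: {-} | 1 pending]
  -> decompose arrow: push (Int -> Int)~(c -> d), (a -> Bool)~a
step 3: unify (Int -> Int) ~ (c -> d)  [subst: {-} | 2 pending]
  -> decompose arrow: push Int~c, Int~d
step 4: unify Int ~ c  [subst: {-} | 3 pending]
  bind c := Int
step 5: unify Int ~ d  [subst: {c:=Int} | 2 pending]
  bind d := Int
step 6: unify (a -> Bool) ~ a  [subst: {c:=Int, d:=Int} | 1 pending]
  occurs-check fail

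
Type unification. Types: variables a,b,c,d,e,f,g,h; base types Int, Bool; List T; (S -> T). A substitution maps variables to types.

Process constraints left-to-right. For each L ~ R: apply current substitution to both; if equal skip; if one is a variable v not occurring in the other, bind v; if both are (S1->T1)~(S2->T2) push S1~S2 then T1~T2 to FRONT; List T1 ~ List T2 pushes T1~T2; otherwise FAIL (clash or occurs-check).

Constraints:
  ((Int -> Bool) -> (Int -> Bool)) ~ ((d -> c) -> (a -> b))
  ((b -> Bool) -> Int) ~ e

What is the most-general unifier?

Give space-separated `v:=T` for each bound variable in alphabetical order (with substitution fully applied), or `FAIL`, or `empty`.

step 1: unify ((Int -> Bool) -> (Int -> Bool)) ~ ((d -> c) -> (a -> b))  [subst: {-} | 1 pending]
  -> decompose arrow: push (Int -> Bool)~(d -> c), (Int -> Bool)~(a -> b)
step 2: unify (Int -> Bool) ~ (d -> c)  [subst: {-} | 2 pending]
  -> decompose arrow: push Int~d, Bool~c
step 3: unify Int ~ d  [subst: {-} | 3 pending]
  bind d := Int
step 4: unify Bool ~ c  [subst: {d:=Int} | 2 pending]
  bind c := Bool
step 5: unify (Int -> Bool) ~ (a -> b)  [subst: {d:=Int, c:=Bool} | 1 pending]
  -> decompose arrow: push Int~a, Bool~b
step 6: unify Int ~ a  [subst: {d:=Int, c:=Bool} | 2 pending]
  bind a := Int
step 7: unify Bool ~ b  [subst: {d:=Int, c:=Bool, a:=Int} | 1 pending]
  bind b := Bool
step 8: unify ((Bool -> Bool) -> Int) ~ e  [subst: {d:=Int, c:=Bool, a:=Int, b:=Bool} | 0 pending]
  bind e := ((Bool -> Bool) -> Int)

Answer: a:=Int b:=Bool c:=Bool d:=Int e:=((Bool -> Bool) -> Int)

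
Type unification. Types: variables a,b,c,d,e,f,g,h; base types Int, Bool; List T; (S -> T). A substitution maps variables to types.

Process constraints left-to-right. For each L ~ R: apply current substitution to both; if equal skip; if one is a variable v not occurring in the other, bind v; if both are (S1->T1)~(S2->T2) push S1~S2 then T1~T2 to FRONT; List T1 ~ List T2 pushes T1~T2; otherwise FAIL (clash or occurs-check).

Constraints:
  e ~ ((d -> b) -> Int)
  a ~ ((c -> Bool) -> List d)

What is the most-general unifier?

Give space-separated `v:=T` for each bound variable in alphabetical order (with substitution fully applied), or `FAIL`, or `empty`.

Answer: a:=((c -> Bool) -> List d) e:=((d -> b) -> Int)

Derivation:
step 1: unify e ~ ((d -> b) -> Int)  [subst: {-} | 1 pending]
  bind e := ((d -> b) -> Int)
step 2: unify a ~ ((c -> Bool) -> List d)  [subst: {e:=((d -> b) -> Int)} | 0 pending]
  bind a := ((c -> Bool) -> List d)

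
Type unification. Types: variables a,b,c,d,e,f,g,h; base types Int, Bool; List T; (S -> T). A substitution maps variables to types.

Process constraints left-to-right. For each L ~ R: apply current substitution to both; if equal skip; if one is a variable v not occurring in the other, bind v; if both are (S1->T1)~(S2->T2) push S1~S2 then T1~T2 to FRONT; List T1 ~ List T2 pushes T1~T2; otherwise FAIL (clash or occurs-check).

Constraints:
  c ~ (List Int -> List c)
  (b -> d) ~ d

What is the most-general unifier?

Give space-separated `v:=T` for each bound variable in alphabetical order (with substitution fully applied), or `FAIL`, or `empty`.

Answer: FAIL

Derivation:
step 1: unify c ~ (List Int -> List c)  [subst: {-} | 1 pending]
  occurs-check fail: c in (List Int -> List c)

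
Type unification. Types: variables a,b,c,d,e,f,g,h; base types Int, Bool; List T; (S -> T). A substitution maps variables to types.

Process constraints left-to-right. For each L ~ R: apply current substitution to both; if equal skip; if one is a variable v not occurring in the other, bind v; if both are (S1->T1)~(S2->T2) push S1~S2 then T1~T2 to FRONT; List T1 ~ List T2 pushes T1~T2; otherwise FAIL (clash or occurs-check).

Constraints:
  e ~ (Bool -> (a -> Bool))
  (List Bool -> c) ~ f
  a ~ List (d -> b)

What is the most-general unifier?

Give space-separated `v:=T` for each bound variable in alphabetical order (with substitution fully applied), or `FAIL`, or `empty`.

step 1: unify e ~ (Bool -> (a -> Bool))  [subst: {-} | 2 pending]
  bind e := (Bool -> (a -> Bool))
step 2: unify (List Bool -> c) ~ f  [subst: {e:=(Bool -> (a -> Bool))} | 1 pending]
  bind f := (List Bool -> c)
step 3: unify a ~ List (d -> b)  [subst: {e:=(Bool -> (a -> Bool)), f:=(List Bool -> c)} | 0 pending]
  bind a := List (d -> b)

Answer: a:=List (d -> b) e:=(Bool -> (List (d -> b) -> Bool)) f:=(List Bool -> c)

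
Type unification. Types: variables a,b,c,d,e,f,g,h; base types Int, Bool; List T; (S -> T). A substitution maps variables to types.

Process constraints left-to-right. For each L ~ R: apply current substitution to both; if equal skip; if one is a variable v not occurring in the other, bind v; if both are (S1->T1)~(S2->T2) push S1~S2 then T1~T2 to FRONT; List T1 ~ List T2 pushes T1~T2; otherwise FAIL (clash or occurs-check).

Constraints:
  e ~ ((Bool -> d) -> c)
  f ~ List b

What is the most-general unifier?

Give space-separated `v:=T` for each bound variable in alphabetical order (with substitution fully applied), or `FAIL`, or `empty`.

Answer: e:=((Bool -> d) -> c) f:=List b

Derivation:
step 1: unify e ~ ((Bool -> d) -> c)  [subst: {-} | 1 pending]
  bind e := ((Bool -> d) -> c)
step 2: unify f ~ List b  [subst: {e:=((Bool -> d) -> c)} | 0 pending]
  bind f := List b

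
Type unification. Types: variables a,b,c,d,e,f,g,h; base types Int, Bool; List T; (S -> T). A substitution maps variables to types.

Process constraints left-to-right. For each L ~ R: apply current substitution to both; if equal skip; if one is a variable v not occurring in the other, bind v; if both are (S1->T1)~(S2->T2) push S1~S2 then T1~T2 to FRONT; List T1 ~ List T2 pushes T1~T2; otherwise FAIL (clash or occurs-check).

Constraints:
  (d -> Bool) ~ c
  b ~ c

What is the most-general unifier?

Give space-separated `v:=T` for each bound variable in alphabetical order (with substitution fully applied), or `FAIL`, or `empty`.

Answer: b:=(d -> Bool) c:=(d -> Bool)

Derivation:
step 1: unify (d -> Bool) ~ c  [subst: {-} | 1 pending]
  bind c := (d -> Bool)
step 2: unify b ~ (d -> Bool)  [subst: {c:=(d -> Bool)} | 0 pending]
  bind b := (d -> Bool)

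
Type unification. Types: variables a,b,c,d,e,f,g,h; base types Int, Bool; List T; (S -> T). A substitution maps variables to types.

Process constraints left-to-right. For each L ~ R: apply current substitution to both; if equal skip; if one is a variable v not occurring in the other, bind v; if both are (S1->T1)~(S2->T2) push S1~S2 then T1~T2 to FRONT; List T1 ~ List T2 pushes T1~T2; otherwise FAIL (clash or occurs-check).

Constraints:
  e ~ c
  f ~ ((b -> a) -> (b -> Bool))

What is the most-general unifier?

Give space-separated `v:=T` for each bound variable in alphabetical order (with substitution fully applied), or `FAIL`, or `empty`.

Answer: e:=c f:=((b -> a) -> (b -> Bool))

Derivation:
step 1: unify e ~ c  [subst: {-} | 1 pending]
  bind e := c
step 2: unify f ~ ((b -> a) -> (b -> Bool))  [subst: {e:=c} | 0 pending]
  bind f := ((b -> a) -> (b -> Bool))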